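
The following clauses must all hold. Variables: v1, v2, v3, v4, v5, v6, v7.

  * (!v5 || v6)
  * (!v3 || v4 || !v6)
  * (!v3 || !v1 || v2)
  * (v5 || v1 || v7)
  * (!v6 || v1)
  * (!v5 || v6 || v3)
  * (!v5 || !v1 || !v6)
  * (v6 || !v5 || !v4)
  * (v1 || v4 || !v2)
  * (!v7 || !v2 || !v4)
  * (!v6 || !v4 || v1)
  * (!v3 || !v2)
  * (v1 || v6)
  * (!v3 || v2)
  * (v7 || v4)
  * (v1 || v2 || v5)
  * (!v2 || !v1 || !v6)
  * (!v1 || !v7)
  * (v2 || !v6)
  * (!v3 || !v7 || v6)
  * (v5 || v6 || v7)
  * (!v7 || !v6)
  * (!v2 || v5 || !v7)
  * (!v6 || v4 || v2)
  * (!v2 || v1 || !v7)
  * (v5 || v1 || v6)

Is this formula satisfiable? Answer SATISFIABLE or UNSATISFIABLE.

UNSATISFIABLE

v6 = True:
  propagation gives v1=True, v5=False, v2=False; an empty clause results — contradiction.
v6 = False:
  propagation gives v5=False, v1=True, v7=False; an empty clause results — contradiction.
Every branch closes, so no satisfying assignment exists.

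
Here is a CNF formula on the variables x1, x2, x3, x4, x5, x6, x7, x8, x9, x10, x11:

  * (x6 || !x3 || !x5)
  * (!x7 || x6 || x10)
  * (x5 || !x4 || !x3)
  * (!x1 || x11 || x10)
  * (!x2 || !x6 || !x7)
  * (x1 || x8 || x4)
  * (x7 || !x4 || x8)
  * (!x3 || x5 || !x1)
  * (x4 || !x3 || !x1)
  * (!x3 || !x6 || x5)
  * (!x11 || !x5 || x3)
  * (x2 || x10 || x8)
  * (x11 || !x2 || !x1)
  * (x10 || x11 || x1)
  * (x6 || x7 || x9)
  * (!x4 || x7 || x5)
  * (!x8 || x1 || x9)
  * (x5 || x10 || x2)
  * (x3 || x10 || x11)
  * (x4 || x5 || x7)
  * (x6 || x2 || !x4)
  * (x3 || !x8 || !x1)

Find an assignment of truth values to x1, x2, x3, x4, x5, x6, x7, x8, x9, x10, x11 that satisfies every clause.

x1=False, x2=True, x3=True, x4=True, x5=True, x6=True, x7=False, x8=True, x9=True, x10=False, x11=True

Pure literal: x9 appears only positively; assign x9 = True.
Branch on x1: take x1 = False.
Try x2 = True.
Set x3 = True and propagate.
For the remaining variables, x4 = True, x5 = True, x6 = True, x7 = False, x8 = True, x10 = False, x11 = True works.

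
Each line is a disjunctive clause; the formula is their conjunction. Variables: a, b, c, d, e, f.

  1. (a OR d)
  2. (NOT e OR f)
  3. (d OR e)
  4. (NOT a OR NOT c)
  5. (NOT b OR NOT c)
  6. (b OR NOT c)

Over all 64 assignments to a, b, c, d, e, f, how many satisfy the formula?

14

Case analysis on c and a:
  c=T, a=T: a clause becomes empty — 0.
  c=T, a=F: a clause becomes empty — 0.
  c=F, a=T: b free; 4 ways for (d,e,f) × 2^1 = 8.
  c=F, a=F: b free; 3 ways for (d,e,f) × 2^1 = 6.
Total: 0 + 0 + 8 + 6 = 14.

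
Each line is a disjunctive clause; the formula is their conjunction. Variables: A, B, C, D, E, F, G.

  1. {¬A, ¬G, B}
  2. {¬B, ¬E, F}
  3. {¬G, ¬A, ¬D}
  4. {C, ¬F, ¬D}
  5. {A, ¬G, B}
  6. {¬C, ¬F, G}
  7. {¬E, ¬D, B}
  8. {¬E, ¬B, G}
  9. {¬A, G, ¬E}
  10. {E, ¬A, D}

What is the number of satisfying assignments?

29

Split on G, then A.
  G=1, A=1: remaining (B,C,D,E,F) ∈ {(1,0,0,1,1); (1,1,0,1,1)} — 2.
  G=1, A=0: 10 of the 32 assignments to (B,C,D,E,F) work.
  G=0, A=1: remaining (B,C,D,E,F) ∈ {(0,0,1,0,0); (0,1,1,0,0); (1,0,1,0,0); (1,1,1,0,0)} — 4.
  G=0, A=0: 13 of the 32 assignments to (B,C,D,E,F) work.
Total: 2 + 10 + 4 + 13 = 29.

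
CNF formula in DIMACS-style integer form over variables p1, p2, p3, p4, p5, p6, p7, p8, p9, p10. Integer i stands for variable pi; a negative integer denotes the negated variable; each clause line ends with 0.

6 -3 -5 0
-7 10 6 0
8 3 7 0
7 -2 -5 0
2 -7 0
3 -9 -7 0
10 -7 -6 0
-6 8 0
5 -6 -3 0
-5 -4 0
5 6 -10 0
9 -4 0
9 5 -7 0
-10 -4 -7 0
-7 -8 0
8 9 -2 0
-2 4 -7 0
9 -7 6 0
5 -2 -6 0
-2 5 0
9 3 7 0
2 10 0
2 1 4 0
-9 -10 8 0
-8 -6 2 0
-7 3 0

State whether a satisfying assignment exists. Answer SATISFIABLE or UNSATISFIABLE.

Pure literal: p1 appears only positively; assign p1 = True.
Try p2 = False.
  then p7 is forced to False.
  then p10 is forced to True.
For the remaining variables, p3 = False, p4 = False, p5 = True, p6 = False, p8 = True, p9 = True works.
So p1=T, p2=F, p3=F, p4=F, p5=T, p6=F, p7=F, p8=T, p9=T, p10=T is a satisfying assignment.

SATISFIABLE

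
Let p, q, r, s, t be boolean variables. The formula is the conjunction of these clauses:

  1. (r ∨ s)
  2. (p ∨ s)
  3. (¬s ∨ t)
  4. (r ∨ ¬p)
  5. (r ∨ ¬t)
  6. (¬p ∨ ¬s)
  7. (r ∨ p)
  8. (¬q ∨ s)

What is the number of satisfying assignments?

The models are:
  p=0 q=0 r=1 s=1 t=1
  p=0 q=1 r=1 s=1 t=1
  p=1 q=0 r=1 s=0 t=0
  p=1 q=0 r=1 s=0 t=1
Count: 4.

4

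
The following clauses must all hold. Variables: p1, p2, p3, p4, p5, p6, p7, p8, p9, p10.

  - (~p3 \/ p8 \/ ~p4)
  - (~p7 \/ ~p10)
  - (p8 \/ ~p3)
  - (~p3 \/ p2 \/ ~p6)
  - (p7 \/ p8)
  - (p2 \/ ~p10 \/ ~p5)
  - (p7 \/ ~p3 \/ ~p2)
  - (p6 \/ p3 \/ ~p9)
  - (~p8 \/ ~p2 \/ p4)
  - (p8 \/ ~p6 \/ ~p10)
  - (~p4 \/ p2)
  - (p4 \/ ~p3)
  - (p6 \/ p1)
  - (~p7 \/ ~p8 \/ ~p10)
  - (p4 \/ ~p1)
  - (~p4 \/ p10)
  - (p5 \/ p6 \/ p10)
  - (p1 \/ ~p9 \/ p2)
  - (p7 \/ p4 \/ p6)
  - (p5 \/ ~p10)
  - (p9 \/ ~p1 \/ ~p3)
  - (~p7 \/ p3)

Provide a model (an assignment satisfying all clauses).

p1=1, p2=1, p3=0, p4=1, p5=1, p6=0, p7=0, p8=1, p9=0, p10=1

Check each clause:
  1. (p8 \/ ~p3 \/ ~p4) — p8 is true.
  2. (~p7 \/ ~p10) — ~p7 is true.
  3. (p8 \/ ~p3) — p8 is true.
  4. (~p6 \/ p2 \/ ~p3) — ~p6 is true.
  5. (p8 \/ p7) — p8 is true.
  6. (p2 \/ ~p10 \/ ~p5) — p2 is true.
  7. (~p3 \/ p7 \/ ~p2) — ~p3 is true.
  8. (p6 \/ ~p9 \/ p3) — ~p9 is true.
  9. (p4 \/ ~p2 \/ ~p8) — p4 is true.
  10. (~p6 \/ p8 \/ ~p10) — p8 is true.
  11. (~p4 \/ p2) — p2 is true.
  12. (~p3 \/ p4) — p4 is true.
  13. (p1 \/ p6) — p1 is true.
  14. (~p8 \/ ~p7 \/ ~p10) — ~p7 is true.
  15. (p4 \/ ~p1) — p4 is true.
  16. (~p4 \/ p10) — p10 is true.
  17. (p10 \/ p6 \/ p5) — p10 is true.
  18. (~p9 \/ p1 \/ p2) — p1 is true.
  19. (p6 \/ p7 \/ p4) — p4 is true.
  20. (p5 \/ ~p10) — p5 is true.
  21. (~p3 \/ p9 \/ ~p1) — ~p3 is true.
  22. (p3 \/ ~p7) — ~p7 is true.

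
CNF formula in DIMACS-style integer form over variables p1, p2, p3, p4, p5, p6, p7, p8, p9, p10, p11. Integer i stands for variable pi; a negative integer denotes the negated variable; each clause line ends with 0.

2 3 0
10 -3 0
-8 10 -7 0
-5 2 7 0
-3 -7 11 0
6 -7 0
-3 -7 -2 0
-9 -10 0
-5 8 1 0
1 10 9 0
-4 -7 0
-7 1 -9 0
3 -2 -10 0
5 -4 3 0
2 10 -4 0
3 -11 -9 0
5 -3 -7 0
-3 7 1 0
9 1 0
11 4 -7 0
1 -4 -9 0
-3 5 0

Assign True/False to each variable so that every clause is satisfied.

Pure literal: p1 appears only positively; assign p1 = True.
p6 occurs only positively in the remaining clauses — set p6 = True.
Try p2 = True.
Try p3 = False.
  then p10 is forced to False.
Set p4 = True and propagate.
  then p7 is forced to False.
  then p5 is forced to True.
The remaining clauses are satisfied by p8 = True, p9 = True, p11 = False.
Every clause has at least one true literal under this assignment.

p1 = 1  p2 = 1  p3 = 0  p4 = 1  p5 = 1  p6 = 1  p7 = 0  p8 = 1  p9 = 1  p10 = 0  p11 = 0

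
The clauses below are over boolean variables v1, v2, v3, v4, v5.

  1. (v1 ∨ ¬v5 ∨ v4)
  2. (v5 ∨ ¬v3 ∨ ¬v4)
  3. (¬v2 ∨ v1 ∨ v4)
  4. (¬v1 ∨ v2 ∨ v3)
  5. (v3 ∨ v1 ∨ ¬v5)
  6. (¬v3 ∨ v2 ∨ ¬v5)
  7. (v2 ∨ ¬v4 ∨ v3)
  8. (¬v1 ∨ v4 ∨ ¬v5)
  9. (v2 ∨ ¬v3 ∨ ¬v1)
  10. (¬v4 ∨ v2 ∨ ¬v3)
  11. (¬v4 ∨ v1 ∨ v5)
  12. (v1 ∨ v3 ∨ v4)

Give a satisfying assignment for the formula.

v1=False  v2=True  v3=True  v4=True  v5=True

Try v1 = False.
Try v2 = True.
  then v4 is forced to True.
  then v5 is forced to True.
  then v3 is forced to True.
Check each clause:
  1. (v1 ∨ ¬v5 ∨ v4) — v4 is true.
  2. (v5 ∨ ¬v4 ∨ ¬v3) — v5 is true.
  3. (v4 ∨ v1 ∨ ¬v2) — v4 is true.
  4. (v2 ∨ v3 ∨ ¬v1) — v2 is true.
  5. (¬v5 ∨ v3 ∨ v1) — v3 is true.
  6. (¬v5 ∨ v2 ∨ ¬v3) — v2 is true.
  7. (v3 ∨ ¬v4 ∨ v2) — v2 is true.
  8. (¬v5 ∨ v4 ∨ ¬v1) — v4 is true.
  9. (¬v1 ∨ ¬v3 ∨ v2) — v2 is true.
  10. (¬v4 ∨ v2 ∨ ¬v3) — v2 is true.
  11. (v1 ∨ v5 ∨ ¬v4) — v5 is true.
  12. (v1 ∨ v3 ∨ v4) — v3 is true.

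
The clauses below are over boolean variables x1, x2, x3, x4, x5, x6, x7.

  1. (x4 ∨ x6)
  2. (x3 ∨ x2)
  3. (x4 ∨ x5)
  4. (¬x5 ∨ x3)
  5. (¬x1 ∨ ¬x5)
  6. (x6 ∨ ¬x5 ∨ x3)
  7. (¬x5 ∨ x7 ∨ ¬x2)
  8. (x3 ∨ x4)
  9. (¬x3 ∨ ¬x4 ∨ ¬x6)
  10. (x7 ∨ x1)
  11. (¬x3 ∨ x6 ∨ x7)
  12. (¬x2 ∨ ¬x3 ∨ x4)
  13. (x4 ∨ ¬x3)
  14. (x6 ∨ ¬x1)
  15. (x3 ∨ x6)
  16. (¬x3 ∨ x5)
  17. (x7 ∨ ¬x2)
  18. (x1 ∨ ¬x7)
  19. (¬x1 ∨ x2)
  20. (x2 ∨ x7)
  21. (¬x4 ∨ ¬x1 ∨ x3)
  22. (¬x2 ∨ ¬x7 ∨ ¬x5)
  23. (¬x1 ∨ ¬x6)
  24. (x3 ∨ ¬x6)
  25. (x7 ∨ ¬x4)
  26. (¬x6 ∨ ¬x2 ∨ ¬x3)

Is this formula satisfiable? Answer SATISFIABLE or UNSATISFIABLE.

UNSATISFIABLE

x3 = True:
  propagation gives x4=True, x6=False, x7=True, x1=False; an empty clause results — contradiction.
x3 = False:
  propagation gives x2=True, x5=False, x4=True, x6=True; an empty clause results — contradiction.
Every branch closes, so no satisfying assignment exists.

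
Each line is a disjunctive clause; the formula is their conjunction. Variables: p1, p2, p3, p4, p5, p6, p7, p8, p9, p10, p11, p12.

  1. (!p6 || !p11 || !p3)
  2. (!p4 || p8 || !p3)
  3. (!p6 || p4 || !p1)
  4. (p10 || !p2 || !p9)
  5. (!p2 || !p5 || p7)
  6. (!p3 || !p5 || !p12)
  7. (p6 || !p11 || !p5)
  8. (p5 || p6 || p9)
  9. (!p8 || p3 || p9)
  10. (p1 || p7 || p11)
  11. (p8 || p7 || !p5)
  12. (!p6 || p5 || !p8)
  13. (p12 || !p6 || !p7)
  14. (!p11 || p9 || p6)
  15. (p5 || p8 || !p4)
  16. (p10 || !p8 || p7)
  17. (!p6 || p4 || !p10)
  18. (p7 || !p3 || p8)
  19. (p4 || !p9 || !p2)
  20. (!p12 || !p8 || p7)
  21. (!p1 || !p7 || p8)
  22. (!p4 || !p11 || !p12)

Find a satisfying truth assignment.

p1 = False, p2 = True, p3 = False, p4 = False, p5 = False, p6 = True, p7 = True, p8 = False, p9 = False, p10 = False, p11 = False, p12 = True

Try p1 = False.
For the remaining variables, p2 = True, p3 = False, p4 = False, p5 = False, p6 = True, p7 = True, p8 = False, p9 = False, p10 = False, p11 = False, p12 = True works.
Every clause has at least one true literal under this assignment.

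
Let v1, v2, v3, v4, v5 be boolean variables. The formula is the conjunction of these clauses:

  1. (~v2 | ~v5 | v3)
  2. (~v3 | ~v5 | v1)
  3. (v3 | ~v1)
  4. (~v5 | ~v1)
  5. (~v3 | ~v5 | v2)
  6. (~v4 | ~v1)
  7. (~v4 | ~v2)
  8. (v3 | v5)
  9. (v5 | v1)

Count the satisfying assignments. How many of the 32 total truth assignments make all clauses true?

4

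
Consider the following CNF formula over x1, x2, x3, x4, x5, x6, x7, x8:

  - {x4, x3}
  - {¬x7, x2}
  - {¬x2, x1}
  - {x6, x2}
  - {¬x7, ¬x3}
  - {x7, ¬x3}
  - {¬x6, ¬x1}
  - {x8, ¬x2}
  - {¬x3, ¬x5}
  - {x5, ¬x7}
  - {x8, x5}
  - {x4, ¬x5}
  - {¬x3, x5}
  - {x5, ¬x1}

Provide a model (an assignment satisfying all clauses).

x1 = 0  x2 = 0  x3 = 0  x4 = 1  x5 = 0  x6 = 1  x7 = 0  x8 = 1

x4 occurs only positively in the remaining clauses — set x4 = True.
Pure literal: x8 appears only positively; assign x8 = True.
Branch on x1: take x1 = False.
  then x2 is forced to False.
  then x7 is forced to False.
  then x6 is forced to True.
  then x3 is forced to False.
x5 is now unconstrained; take x5 = False.
Every clause has at least one true literal under this assignment.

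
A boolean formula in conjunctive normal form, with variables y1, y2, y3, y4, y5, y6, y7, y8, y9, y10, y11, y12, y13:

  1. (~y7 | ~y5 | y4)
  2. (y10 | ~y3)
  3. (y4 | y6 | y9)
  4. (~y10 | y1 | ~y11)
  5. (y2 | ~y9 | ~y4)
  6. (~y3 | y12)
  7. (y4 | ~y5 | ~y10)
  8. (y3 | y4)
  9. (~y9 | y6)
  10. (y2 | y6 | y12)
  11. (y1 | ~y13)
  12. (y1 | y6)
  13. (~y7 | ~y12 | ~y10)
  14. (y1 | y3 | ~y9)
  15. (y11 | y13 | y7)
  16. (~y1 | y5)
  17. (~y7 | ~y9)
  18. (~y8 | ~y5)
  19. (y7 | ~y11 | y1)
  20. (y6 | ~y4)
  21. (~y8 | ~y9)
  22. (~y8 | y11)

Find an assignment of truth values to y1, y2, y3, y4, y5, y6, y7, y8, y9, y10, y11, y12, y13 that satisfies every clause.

y1=T, y2=T, y3=F, y4=T, y5=T, y6=T, y7=T, y8=F, y9=F, y10=F, y11=F, y12=T, y13=T

Check each clause:
  1. (y4 | ~y7 | ~y5) — y4 is true.
  2. (~y3 | y10) — ~y3 is true.
  3. (y9 | y4 | y6) — y4 is true.
  4. (y1 | ~y10 | ~y11) — y1 is true.
  5. (y2 | ~y9 | ~y4) — y2 is true.
  6. (y12 | ~y3) — y12 is true.
  7. (~y5 | y4 | ~y10) — y4 is true.
  8. (y3 | y4) — y4 is true.
  9. (y6 | ~y9) — y6 is true.
  10. (y2 | y12 | y6) — y2 is true.
  11. (y1 | ~y13) — y1 is true.
  12. (y6 | y1) — y1 is true.
  13. (~y12 | ~y10 | ~y7) — ~y10 is true.
  14. (y3 | ~y9 | y1) — y1 is true.
  15. (y11 | y7 | y13) — y13 is true.
  16. (~y1 | y5) — y5 is true.
  17. (~y9 | ~y7) — ~y9 is true.
  18. (~y5 | ~y8) — ~y8 is true.
  19. (y7 | y1 | ~y11) — y1 is true.
  20. (y6 | ~y4) — y6 is true.
  21. (~y9 | ~y8) — ~y8 is true.
  22. (~y8 | y11) — ~y8 is true.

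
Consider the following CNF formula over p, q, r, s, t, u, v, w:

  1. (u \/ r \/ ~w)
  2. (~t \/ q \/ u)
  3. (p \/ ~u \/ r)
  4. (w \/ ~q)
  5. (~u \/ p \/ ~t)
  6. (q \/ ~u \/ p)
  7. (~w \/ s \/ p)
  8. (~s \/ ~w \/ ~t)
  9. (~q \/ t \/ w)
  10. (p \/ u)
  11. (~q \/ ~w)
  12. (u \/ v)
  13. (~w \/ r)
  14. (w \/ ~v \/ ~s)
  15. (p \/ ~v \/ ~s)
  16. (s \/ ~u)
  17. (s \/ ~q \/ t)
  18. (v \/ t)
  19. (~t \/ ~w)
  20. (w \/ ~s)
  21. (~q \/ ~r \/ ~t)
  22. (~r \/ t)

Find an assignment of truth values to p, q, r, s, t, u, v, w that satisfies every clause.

Pure literal: p appears only positively; assign p = True.
Branch on q: take q = False.
For the remaining variables, r = False, s = False, t = False, u = False, v = True, w = False works.
Every clause has at least one true literal under this assignment.
Check each clause:
  1. (u \/ r \/ ~w) — ~w is true.
  2. (q \/ ~t \/ u) — ~t is true.
  3. (~u \/ r \/ p) — p is true.
  4. (~q \/ w) — ~q is true.
  5. (~t \/ ~u \/ p) — p is true.
  6. (p \/ ~u \/ q) — p is true.
  7. (p \/ s \/ ~w) — ~w is true.
  8. (~t \/ ~w \/ ~s) — ~w is true.
  9. (~q \/ t \/ w) — ~q is true.
  10. (u \/ p) — p is true.
  11. (~w \/ ~q) — ~w is true.
  12. (v \/ u) — v is true.
  13. (r \/ ~w) — ~w is true.
  14. (w \/ ~s \/ ~v) — ~s is true.
  15. (~v \/ p \/ ~s) — ~s is true.
  16. (s \/ ~u) — ~u is true.
  17. (~q \/ s \/ t) — ~q is true.
  18. (t \/ v) — v is true.
  19. (~t \/ ~w) — ~w is true.
  20. (~s \/ w) — ~s is true.
  21. (~q \/ ~t \/ ~r) — ~t is true.
  22. (t \/ ~r) — ~r is true.

p = True, q = False, r = False, s = False, t = False, u = False, v = True, w = False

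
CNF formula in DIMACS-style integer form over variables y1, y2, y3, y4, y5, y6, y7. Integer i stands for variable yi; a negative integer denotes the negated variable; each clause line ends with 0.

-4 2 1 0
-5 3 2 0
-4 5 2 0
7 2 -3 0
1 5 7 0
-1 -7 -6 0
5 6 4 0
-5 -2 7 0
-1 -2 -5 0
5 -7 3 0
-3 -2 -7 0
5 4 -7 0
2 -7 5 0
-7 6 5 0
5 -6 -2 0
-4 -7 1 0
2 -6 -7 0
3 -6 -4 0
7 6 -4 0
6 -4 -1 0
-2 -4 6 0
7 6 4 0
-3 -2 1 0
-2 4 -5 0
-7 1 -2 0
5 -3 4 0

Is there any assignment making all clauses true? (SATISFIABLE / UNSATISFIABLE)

Set y1 = True and propagate.
Set y2 = False and propagate.
Set y3 = True and propagate.
  then y7 is forced to True.
  then y6 is forced to False.
  then y5 is forced to True.
  then y4 is forced to False.
Every clause has at least one true literal under this assignment.
So y1=T, y2=F, y3=T, y4=F, y5=T, y6=F, y7=T is a satisfying assignment.

SATISFIABLE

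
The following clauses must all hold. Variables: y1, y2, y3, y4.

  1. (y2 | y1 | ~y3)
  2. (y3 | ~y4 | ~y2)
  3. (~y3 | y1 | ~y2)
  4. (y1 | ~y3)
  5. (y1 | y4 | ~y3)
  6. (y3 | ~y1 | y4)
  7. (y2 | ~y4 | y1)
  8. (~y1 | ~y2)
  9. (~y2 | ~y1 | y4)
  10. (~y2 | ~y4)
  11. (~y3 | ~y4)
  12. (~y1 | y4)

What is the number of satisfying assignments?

The models are:
  y1=0 y2=0 y3=0 y4=0
  y1=0 y2=1 y3=0 y4=0
  y1=1 y2=0 y3=0 y4=1
That's 3 in total.

3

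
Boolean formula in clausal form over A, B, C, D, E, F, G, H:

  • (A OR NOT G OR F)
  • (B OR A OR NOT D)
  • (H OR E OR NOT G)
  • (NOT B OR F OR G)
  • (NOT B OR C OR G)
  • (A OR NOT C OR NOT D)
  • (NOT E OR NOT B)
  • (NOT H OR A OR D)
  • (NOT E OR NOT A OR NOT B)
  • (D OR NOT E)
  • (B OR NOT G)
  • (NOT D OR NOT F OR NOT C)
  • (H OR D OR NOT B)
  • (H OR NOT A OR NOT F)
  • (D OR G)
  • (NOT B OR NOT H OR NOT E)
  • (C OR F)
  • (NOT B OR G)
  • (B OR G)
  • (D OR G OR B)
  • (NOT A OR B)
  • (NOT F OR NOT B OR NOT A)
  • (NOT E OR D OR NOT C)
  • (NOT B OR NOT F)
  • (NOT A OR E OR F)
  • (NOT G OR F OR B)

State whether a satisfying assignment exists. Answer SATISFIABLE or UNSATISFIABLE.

B = True:
  propagation gives E=False, G=True, H=True, F=False; an empty clause results — contradiction.
B = False:
  propagation gives G=False; an empty clause results — contradiction.
Every branch closes, so no satisfying assignment exists.

UNSATISFIABLE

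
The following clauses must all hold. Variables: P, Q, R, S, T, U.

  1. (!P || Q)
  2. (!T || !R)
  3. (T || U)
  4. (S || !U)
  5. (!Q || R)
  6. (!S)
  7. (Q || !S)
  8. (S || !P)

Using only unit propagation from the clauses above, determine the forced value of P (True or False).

(!S) is a unit clause: S = False.
(S || !U) with S = False leaves only !U, so U = False.
In (U || T), U is now false; T must hold, so T = True.
In (!R || !T), !T is now false; !R must hold, so R = False.
(R || !Q) with R = False leaves only !Q, so Q = False.
(!P || Q): since Q = False, the clause reduces to (!P). P = False.

False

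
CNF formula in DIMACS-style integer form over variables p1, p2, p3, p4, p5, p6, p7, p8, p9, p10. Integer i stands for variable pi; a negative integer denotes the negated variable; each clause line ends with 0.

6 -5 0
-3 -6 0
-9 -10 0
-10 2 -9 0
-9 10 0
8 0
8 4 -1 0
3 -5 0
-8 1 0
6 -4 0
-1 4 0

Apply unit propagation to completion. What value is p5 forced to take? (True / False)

False

Unit clause (p8) sets p8 = True.
From (¬p8 ∨ p1) and p8 = True: p1 = True.
(p4 ∨ ¬p1) with p1 = True leaves only p4, so p4 = True.
(¬p4 ∨ p6) with p4 = True leaves only p6, so p6 = True.
(¬p3 ∨ ¬p6) with p6 = True leaves only ¬p3, so p3 = False.
(p3 ∨ ¬p5) with p3 = False leaves only ¬p5, so p5 = False.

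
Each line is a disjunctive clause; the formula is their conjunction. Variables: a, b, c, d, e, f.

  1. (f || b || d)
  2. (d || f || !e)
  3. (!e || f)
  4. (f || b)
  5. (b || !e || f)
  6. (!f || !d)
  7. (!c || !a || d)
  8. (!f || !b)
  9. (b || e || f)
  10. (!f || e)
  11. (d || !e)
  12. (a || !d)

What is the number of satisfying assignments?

5

The models are:
  a=0 b=1 c=0 d=0 e=0 f=0
  a=0 b=1 c=1 d=0 e=0 f=0
  a=1 b=1 c=0 d=0 e=0 f=0
  a=1 b=1 c=0 d=1 e=0 f=0
  a=1 b=1 c=1 d=1 e=0 f=0
Count: 5.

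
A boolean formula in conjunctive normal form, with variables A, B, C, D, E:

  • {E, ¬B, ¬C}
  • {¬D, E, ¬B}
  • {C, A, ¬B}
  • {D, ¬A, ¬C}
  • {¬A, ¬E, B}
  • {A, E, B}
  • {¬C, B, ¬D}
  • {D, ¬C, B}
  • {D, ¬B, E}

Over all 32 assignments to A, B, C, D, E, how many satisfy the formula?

9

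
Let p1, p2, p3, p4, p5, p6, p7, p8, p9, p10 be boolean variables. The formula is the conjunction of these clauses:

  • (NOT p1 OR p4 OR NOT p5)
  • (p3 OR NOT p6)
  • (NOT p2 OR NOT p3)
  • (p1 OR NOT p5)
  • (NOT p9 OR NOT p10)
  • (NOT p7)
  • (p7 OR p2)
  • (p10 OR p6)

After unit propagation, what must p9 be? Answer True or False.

(NOT p7) stands alone — p7 = False.
(p2 OR p7) with p7 = False leaves only p2, so p2 = True.
(NOT p3 OR NOT p2): since p2 = True, the clause reduces to (NOT p3). p3 = False.
In (p3 OR NOT p6), p3 is now false; NOT p6 must hold, so p6 = False.
(p6 OR p10): since p6 = False, the clause reduces to (p10). p10 = True.
(NOT p9 OR NOT p10): since p10 = True, the clause reduces to (NOT p9). p9 = False.

False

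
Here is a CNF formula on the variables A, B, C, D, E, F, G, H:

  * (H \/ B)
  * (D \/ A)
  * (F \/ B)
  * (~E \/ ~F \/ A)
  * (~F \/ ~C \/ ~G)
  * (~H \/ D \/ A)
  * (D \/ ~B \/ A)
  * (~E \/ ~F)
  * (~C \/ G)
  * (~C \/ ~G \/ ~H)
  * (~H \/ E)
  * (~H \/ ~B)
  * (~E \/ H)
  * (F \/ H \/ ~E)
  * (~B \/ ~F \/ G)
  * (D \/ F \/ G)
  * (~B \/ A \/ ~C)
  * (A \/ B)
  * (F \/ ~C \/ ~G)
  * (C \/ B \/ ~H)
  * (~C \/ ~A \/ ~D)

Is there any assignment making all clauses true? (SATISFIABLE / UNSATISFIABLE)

SATISFIABLE

Set A = True and propagate.
Try B = True.
  then H is forced to False.
  then E is forced to False.
Branch on C: take C = False.
For the remaining variables, D = False, F = False, G = True works.
So A = True, B = True, C = False, D = False, E = False, F = False, G = True, H = False is a satisfying assignment.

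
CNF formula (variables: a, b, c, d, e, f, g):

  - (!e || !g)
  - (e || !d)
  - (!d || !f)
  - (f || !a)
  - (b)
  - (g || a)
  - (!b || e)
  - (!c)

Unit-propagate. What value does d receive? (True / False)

False

Unit clause (b) sets b = True.
(!b || e) with b = True leaves only e, so e = True.
From (!e || !g) and e = True: g = False.
In (a || g), g is now false; a must hold, so a = True.
(f || !a): since a = True, the clause reduces to (f). f = True.
From (!d || !f) and f = True: d = False.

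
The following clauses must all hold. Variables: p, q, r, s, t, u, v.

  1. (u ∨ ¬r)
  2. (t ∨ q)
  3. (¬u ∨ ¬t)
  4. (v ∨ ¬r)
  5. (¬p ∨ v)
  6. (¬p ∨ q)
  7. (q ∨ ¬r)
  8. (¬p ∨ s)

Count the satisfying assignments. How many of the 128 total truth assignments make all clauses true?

Split on p, then q.
  p=T, q=T: remaining (r,s,t,u,v) ∈ {(F,T,F,F,T); (F,T,F,T,T); (F,T,T,F,T); (T,T,F,T,T)} — 4.
  p=T, q=F: a clause becomes empty — 0.
  p=F, q=T: s free; 7 ways for (r,t,u,v) × 2^1 = 14.
  p=F, q=F: remaining (r,s,t,u,v) ∈ {(F,F,T,F,F); (F,F,T,F,T); (F,T,T,F,F); (F,T,T,F,T)} — 4.
Total: 4 + 0 + 14 + 4 = 22.

22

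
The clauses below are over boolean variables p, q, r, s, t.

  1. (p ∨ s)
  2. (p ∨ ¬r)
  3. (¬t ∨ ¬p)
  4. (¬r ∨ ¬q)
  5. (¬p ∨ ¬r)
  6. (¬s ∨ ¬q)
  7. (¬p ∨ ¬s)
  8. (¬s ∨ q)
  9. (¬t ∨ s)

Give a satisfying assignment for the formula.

p = 1  q = 0  r = 0  s = 0  t = 0

r occurs only negated in the remaining clauses — set r = False.
Pure literal: t appears only negated; assign t = False.
Set p = True and propagate.
  then s is forced to False.
q is now unconstrained; take q = False.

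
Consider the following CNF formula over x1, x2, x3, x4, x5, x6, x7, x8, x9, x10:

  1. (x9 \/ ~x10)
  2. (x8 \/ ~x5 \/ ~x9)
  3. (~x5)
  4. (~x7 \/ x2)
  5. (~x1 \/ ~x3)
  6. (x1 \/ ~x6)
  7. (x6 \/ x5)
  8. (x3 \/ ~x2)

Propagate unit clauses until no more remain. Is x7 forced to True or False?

False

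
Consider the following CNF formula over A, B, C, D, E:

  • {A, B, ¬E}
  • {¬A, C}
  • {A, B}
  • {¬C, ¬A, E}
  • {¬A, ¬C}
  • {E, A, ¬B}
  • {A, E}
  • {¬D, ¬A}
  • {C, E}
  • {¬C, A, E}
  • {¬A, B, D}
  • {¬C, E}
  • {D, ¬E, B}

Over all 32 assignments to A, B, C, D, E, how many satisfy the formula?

4

Satisfying assignments:
  A=F B=T C=F D=F E=T
  A=F B=T C=F D=T E=T
  A=F B=T C=T D=F E=T
  A=F B=T C=T D=T E=T
That's 4 in total.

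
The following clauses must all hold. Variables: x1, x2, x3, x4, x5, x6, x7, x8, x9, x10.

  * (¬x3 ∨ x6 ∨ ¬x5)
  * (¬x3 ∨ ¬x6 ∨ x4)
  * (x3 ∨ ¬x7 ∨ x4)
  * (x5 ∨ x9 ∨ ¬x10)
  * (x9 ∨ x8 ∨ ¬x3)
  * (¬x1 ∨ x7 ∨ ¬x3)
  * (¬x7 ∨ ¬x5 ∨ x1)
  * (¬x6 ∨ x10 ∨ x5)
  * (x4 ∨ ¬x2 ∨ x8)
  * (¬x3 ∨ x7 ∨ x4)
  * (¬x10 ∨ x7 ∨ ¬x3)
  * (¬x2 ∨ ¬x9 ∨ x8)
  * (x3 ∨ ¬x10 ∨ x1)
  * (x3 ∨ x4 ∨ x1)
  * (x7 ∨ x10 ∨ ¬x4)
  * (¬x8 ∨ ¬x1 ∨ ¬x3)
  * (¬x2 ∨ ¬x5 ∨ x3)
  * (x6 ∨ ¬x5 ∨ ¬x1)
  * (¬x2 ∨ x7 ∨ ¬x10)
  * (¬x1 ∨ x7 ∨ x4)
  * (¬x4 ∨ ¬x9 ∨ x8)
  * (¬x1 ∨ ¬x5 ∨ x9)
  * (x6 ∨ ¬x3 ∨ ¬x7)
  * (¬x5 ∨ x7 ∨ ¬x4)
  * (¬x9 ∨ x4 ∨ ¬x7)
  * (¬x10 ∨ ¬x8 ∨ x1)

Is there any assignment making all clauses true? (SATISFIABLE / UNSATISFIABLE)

x2 occurs only negated in the remaining clauses — set x2 = False.
Try x1 = True.
Try x3 = False.
For the remaining variables, x4 = True, x5 = True, x6 = True, x7 = True, x8 = True, x9 = True, x10 = True works.
Every clause has at least one true literal under this assignment.
So x1=T, x2=F, x3=F, x4=T, x5=T, x6=T, x7=T, x8=T, x9=T, x10=T is a satisfying assignment.

SATISFIABLE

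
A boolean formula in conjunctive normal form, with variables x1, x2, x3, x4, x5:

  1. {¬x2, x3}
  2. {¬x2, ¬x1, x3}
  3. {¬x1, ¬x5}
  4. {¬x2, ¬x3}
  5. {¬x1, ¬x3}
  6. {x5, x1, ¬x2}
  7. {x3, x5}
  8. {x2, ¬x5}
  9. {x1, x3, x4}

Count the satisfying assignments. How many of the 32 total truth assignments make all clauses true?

2

Satisfying assignments:
  x1=0 x2=0 x3=1 x4=0 x5=0
  x1=0 x2=0 x3=1 x4=1 x5=0
That's 2 in total.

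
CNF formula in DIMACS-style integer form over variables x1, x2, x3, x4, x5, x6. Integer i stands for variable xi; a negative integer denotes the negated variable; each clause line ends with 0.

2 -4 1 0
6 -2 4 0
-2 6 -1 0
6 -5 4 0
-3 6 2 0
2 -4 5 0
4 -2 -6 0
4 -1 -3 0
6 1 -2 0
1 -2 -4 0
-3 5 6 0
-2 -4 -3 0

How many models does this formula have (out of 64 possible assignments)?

13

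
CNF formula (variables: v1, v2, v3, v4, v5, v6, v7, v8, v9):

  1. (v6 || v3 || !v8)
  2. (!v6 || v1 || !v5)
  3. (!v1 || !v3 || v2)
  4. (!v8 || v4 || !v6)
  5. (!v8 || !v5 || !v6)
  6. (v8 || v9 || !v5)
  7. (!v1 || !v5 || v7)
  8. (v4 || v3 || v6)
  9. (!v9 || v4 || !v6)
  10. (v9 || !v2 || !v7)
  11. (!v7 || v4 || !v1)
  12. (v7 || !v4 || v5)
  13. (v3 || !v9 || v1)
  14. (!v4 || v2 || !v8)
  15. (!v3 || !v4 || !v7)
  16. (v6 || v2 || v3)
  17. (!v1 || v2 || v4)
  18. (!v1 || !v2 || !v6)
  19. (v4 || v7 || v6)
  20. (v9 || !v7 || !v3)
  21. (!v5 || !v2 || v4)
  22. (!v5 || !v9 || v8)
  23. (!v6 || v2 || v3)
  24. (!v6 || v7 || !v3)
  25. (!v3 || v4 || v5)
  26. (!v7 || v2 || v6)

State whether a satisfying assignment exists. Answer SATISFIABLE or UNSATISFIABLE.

SATISFIABLE

Try v1 = True.
The remaining clauses are satisfied by v2 = True, v3 = False, v4 = True, v5 = False, v6 = False, v7 = True, v8 = False, v9 = True.
Every clause has at least one true literal under this assignment.
So v1 = T  v2 = T  v3 = F  v4 = T  v5 = F  v6 = F  v7 = T  v8 = F  v9 = T is a satisfying assignment.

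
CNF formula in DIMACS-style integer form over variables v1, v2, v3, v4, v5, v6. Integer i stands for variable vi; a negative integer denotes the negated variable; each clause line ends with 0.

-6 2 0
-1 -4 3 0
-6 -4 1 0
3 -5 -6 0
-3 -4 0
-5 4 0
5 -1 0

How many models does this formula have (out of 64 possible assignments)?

10

Case analysis on v4 and v1:
  v4=1, v1=1: a clause becomes empty — 0.
  v4=1, v1=0: remaining (v2,v3,v5,v6) ∈ {(0,0,0,0); (0,0,1,0); (1,0,0,0); (1,0,1,0)} — 4.
  v4=0, v1=1: a clause becomes empty — 0.
  v4=0, v1=0: v3 free; 3 ways for (v2,v5,v6) × 2^1 = 6.
Total: 0 + 4 + 0 + 6 = 10.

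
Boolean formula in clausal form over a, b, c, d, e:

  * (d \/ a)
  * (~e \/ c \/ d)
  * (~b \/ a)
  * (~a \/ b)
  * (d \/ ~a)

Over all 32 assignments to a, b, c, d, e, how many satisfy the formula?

Split on a, then d.
  a=1, d=1: remaining (b,c,e) ∈ {(1,0,0); (1,0,1); (1,1,0); (1,1,1)} — 4.
  a=1, d=0: a clause becomes empty — 0.
  a=0, d=1: remaining (b,c,e) ∈ {(0,0,0); (0,0,1); (0,1,0); (0,1,1)} — 4.
  a=0, d=0: a clause becomes empty — 0.
Total: 4 + 0 + 4 + 0 = 8.

8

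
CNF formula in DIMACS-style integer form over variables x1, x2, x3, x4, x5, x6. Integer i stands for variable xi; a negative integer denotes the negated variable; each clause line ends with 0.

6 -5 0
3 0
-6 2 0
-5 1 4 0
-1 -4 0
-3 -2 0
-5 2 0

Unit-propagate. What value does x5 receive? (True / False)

(x3) is a unit clause: x3 = True.
(¬x2 ∨ ¬x3): since x3 = True, the clause reduces to (¬x2). x2 = False.
From (¬x6 ∨ x2) and x2 = False: x6 = False.
(¬x5 ∨ x6): since x6 = False, the clause reduces to (¬x5). x5 = False.

False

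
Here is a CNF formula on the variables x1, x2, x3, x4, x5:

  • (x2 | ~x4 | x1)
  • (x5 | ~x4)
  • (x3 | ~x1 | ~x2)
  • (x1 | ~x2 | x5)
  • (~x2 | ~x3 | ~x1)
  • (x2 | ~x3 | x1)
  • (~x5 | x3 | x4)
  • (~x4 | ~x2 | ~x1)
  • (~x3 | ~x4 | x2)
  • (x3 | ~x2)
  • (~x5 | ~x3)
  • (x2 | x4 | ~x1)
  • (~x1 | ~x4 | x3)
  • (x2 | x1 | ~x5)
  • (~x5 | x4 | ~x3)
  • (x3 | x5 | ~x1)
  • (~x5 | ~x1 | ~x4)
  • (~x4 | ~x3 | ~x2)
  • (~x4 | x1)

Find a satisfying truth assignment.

x1=F, x2=F, x3=F, x4=F, x5=F

Check each clause:
  1. (x2 | ~x4 | x1) — ~x4 is true.
  2. (x5 | ~x4) — ~x4 is true.
  3. (~x2 | ~x1 | x3) — ~x2 is true.
  4. (~x2 | x1 | x5) — ~x2 is true.
  5. (~x3 | ~x2 | ~x1) — ~x3 is true.
  6. (x2 | ~x3 | x1) — ~x3 is true.
  7. (x3 | x4 | ~x5) — ~x5 is true.
  8. (~x4 | ~x1 | ~x2) — ~x4 is true.
  9. (x2 | ~x4 | ~x3) — ~x4 is true.
  10. (~x2 | x3) — ~x2 is true.
  11. (~x5 | ~x3) — ~x5 is true.
  12. (~x1 | x2 | x4) — ~x1 is true.
  13. (~x1 | x3 | ~x4) — ~x4 is true.
  14. (x1 | ~x5 | x2) — ~x5 is true.
  15. (~x3 | x4 | ~x5) — ~x5 is true.
  16. (~x1 | x5 | x3) — ~x1 is true.
  17. (~x4 | ~x1 | ~x5) — ~x5 is true.
  18. (~x4 | ~x2 | ~x3) — ~x4 is true.
  19. (x1 | ~x4) — ~x4 is true.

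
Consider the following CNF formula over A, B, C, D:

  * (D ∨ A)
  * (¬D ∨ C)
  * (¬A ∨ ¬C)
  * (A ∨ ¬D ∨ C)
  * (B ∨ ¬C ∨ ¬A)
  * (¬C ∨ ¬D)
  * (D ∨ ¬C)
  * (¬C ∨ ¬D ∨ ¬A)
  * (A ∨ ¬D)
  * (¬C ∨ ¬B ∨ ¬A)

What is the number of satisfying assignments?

2

The models are:
  A=T B=F C=F D=F
  A=T B=T C=F D=F
That's 2 in total.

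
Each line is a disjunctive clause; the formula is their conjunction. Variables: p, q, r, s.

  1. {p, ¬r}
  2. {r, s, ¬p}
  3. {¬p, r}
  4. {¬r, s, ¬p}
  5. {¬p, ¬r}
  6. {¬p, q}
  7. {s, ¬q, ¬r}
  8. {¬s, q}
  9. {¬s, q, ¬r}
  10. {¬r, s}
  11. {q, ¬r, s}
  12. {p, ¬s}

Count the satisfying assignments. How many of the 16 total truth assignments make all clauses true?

2

Satisfying assignments:
  p=0 q=0 r=0 s=0
  p=0 q=1 r=0 s=0
That's 2 in total.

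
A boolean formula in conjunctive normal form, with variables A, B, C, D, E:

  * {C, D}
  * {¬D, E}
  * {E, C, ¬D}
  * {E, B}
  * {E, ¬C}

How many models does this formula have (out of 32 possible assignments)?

Case analysis on E and C:
  E=1, C=1: A, B, D free → 2^3 = 8.
  E=1, C=0: remaining (A,B,D) ∈ {(0,0,1); (0,1,1); (1,0,1); (1,1,1)} — 4.
  E=0, C=1: a clause becomes empty — 0.
  E=0, C=0: a clause becomes empty — 0.
Total: 8 + 4 + 0 + 0 = 12.

12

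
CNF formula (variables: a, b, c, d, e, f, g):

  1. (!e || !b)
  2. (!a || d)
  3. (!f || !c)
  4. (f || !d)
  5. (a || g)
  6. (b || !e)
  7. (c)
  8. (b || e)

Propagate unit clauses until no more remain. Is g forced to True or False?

(c) stands alone — c = True.
In (!f || !c), !c is now false; !f must hold, so f = False.
(f || !d): since f = False, the clause reduces to (!d). d = False.
(d || !a) with d = False leaves only !a, so a = False.
(g || a) with a = False leaves only g, so g = True.

True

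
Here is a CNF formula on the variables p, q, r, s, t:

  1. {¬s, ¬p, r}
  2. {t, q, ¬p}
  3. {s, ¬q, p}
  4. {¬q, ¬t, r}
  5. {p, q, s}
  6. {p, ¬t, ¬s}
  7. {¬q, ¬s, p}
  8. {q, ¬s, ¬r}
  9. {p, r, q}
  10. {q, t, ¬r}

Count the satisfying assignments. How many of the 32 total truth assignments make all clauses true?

7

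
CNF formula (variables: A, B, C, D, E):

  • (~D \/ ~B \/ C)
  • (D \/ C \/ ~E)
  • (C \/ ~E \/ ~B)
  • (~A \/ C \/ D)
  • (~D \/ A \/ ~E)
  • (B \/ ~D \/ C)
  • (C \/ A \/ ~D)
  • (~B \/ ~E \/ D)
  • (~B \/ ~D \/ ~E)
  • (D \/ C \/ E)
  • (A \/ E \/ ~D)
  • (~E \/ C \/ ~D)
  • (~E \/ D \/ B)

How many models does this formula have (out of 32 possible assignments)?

Satisfying assignments:
  A=F B=F C=T D=F E=F
  A=F B=T C=T D=F E=F
  A=T B=F C=T D=F E=F
  A=T B=F C=T D=T E=F
  A=T B=F C=T D=T E=T
  A=T B=T C=T D=F E=F
  A=T B=T C=T D=T E=F
That's 7 in total.

7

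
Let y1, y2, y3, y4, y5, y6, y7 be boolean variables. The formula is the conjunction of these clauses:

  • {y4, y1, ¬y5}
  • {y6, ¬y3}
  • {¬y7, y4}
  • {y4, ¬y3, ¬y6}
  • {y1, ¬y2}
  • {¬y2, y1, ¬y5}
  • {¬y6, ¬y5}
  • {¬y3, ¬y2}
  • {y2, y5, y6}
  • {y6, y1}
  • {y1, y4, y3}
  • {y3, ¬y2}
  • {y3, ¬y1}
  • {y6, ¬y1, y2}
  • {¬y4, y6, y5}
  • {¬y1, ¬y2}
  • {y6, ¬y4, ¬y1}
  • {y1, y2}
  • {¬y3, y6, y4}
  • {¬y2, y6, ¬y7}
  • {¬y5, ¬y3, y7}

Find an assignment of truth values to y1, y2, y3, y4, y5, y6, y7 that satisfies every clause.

Try y1 = True.
  then y3 is forced to True.
  then y6 is forced to True.
  then y4 is forced to True.
  then y5 is forced to False.
  then y2 is forced to False.
y7 is now unconstrained; take y7 = False.
Check each clause:
  1. {¬y5, y1, y4} — y1 is true.
  2. {y6, ¬y3} — y6 is true.
  3. {y4, ¬y7} — ¬y7 is true.
  4. {¬y3, y4, ¬y6} — y4 is true.
  5. {y1, ¬y2} — y1 is true.
  6. {y1, ¬y5, ¬y2} — y1 is true.
  7. {¬y6, ¬y5} — ¬y5 is true.
  8. {¬y2, ¬y3} — ¬y2 is true.
  9. {y2, y5, y6} — y6 is true.
  10. {y6, y1} — y1 is true.
  11. {y4, y1, y3} — y1 is true.
  12. {¬y2, y3} — y3 is true.
  13. {y3, ¬y1} — y3 is true.
  14. {¬y1, y6, y2} — y6 is true.
  15. {y5, y6, ¬y4} — y6 is true.
  16. {¬y2, ¬y1} — ¬y2 is true.
  17. {¬y4, ¬y1, y6} — y6 is true.
  18. {y2, y1} — y1 is true.
  19. {y6, y4, ¬y3} — y4 is true.
  20. {y6, ¬y7, ¬y2} — ¬y7 is true.
  21. {y7, ¬y3, ¬y5} — ¬y5 is true.

y1=T, y2=F, y3=T, y4=T, y5=F, y6=T, y7=F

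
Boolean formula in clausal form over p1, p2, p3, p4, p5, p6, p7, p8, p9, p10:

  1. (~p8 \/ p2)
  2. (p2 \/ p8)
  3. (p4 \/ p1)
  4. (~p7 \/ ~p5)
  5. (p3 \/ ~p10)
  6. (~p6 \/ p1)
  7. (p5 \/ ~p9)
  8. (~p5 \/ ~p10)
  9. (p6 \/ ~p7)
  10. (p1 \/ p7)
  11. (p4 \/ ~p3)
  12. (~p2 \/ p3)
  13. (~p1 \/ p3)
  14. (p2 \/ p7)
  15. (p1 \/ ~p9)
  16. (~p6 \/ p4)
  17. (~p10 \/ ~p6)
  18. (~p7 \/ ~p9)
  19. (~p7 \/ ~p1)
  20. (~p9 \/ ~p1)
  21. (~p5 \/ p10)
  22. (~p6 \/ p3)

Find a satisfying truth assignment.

p1=T, p2=T, p3=T, p4=T, p5=F, p6=F, p7=F, p8=F, p9=F, p10=F

Check each clause:
  1. (p2 \/ ~p8) — ~p8 is true.
  2. (p8 \/ p2) — p2 is true.
  3. (p1 \/ p4) — p1 is true.
  4. (~p7 \/ ~p5) — ~p7 is true.
  5. (~p10 \/ p3) — p3 is true.
  6. (~p6 \/ p1) — p1 is true.
  7. (p5 \/ ~p9) — ~p9 is true.
  8. (~p5 \/ ~p10) — ~p5 is true.
  9. (p6 \/ ~p7) — ~p7 is true.
  10. (p1 \/ p7) — p1 is true.
  11. (~p3 \/ p4) — p4 is true.
  12. (~p2 \/ p3) — p3 is true.
  13. (~p1 \/ p3) — p3 is true.
  14. (p2 \/ p7) — p2 is true.
  15. (p1 \/ ~p9) — p1 is true.
  16. (p4 \/ ~p6) — ~p6 is true.
  17. (~p6 \/ ~p10) — ~p6 is true.
  18. (~p9 \/ ~p7) — ~p7 is true.
  19. (~p7 \/ ~p1) — ~p7 is true.
  20. (~p9 \/ ~p1) — ~p9 is true.
  21. (~p5 \/ p10) — ~p5 is true.
  22. (p3 \/ ~p6) — ~p6 is true.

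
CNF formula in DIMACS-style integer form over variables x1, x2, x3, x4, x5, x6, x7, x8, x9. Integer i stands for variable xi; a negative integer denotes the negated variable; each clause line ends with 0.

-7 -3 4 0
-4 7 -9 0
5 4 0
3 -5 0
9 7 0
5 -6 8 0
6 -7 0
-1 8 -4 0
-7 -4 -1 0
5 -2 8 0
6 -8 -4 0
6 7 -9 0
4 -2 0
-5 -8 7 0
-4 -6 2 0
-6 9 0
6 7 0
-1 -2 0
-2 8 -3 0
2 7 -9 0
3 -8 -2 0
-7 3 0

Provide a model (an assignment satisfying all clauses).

x1=F, x2=T, x3=T, x4=T, x5=T, x6=T, x7=T, x8=T, x9=T

Check each clause:
  1. (!x7 || x4 || !x3) — x4 is true.
  2. (!x9 || !x4 || x7) — x7 is true.
  3. (x4 || x5) — x4 is true.
  4. (!x5 || x3) — x3 is true.
  5. (x7 || x9) — x9 is true.
  6. (x5 || !x6 || x8) — x8 is true.
  7. (!x7 || x6) — x6 is true.
  8. (!x4 || x8 || !x1) — x8 is true.
  9. (!x1 || !x7 || !x4) — !x1 is true.
  10. (!x2 || x8 || x5) — x8 is true.
  11. (x6 || !x4 || !x8) — x6 is true.
  12. (x7 || x6 || !x9) — x6 is true.
  13. (x4 || !x2) — x4 is true.
  14. (!x5 || x7 || !x8) — x7 is true.
  15. (!x6 || x2 || !x4) — x2 is true.
  16. (x9 || !x6) — x9 is true.
  17. (x7 || x6) — x6 is true.
  18. (!x1 || !x2) — !x1 is true.
  19. (!x2 || x8 || !x3) — x8 is true.
  20. (x7 || !x9 || x2) — x2 is true.
  21. (x3 || !x2 || !x8) — x3 is true.
  22. (x3 || !x7) — x3 is true.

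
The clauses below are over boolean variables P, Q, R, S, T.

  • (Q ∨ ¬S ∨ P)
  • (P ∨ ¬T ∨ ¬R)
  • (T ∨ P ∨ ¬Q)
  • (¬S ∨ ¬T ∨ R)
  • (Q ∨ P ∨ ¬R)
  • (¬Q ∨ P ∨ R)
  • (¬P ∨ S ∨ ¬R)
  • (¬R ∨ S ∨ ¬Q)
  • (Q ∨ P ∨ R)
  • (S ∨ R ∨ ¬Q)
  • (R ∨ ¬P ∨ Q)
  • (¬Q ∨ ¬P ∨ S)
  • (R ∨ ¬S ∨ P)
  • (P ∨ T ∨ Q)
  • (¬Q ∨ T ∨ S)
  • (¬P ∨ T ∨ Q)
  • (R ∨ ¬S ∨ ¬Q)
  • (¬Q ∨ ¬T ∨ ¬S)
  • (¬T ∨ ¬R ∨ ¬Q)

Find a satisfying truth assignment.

Branch on P: take P = True.
Set Q = False and propagate.
  then R is forced to True.
  then S is forced to True.
  then T is forced to True.

P = True, Q = False, R = True, S = True, T = True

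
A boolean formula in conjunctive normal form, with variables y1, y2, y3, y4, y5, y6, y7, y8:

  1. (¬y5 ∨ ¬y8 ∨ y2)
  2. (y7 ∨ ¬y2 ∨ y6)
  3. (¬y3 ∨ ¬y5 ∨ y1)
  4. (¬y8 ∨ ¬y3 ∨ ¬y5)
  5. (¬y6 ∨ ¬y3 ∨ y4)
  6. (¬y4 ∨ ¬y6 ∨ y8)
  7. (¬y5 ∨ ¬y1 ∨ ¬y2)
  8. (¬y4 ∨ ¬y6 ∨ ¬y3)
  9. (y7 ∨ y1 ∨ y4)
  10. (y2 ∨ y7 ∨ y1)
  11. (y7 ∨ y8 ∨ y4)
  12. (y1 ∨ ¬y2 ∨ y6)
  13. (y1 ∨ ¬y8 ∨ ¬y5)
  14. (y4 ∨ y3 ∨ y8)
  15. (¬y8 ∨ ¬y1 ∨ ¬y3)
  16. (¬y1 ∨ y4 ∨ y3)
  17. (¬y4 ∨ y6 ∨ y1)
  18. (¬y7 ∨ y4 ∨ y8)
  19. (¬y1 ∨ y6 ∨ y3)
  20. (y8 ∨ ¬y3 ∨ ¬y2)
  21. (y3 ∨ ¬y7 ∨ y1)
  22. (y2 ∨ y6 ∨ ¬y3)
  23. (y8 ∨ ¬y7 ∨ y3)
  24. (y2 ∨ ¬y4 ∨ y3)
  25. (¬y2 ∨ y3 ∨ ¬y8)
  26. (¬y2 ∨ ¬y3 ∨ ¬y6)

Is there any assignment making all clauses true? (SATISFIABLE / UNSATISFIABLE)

UNSATISFIABLE

y3 = True:
  y1 = True:
    propagation gives y8=False, y2=False, y6=True, y4=True; an empty clause results — contradiction.
  y1 = False:
    y6 = True:
      propagation gives y4=True; contradiction.
    y6 = False:
      propagation gives y2=False; contradiction.
y3 = False:
  y1 = True:
    propagation gives y4=True, y6=True, y8=True, y2=True; an empty clause results — contradiction.
  y1 = False:
    propagation gives y7=False, y4=True, y2=True, y6=True; an empty clause results — contradiction.
Every branch closes, so no satisfying assignment exists.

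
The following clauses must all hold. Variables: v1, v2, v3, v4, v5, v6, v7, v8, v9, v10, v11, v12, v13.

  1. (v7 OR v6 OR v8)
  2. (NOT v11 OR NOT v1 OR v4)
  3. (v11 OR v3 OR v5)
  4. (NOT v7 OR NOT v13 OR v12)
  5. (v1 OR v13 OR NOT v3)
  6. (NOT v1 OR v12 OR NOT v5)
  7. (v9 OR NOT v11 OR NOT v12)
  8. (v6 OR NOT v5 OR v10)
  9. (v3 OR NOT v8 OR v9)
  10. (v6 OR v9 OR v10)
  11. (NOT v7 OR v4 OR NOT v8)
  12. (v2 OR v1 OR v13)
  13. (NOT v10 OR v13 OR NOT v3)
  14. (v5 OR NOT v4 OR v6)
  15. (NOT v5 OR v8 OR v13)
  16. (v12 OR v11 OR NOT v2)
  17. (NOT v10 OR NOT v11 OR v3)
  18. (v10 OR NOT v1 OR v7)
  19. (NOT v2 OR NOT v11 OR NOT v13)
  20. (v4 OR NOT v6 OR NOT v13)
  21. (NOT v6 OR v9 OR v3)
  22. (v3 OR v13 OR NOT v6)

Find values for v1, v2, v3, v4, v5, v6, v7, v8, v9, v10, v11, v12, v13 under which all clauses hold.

v1=True, v2=False, v3=True, v4=True, v5=False, v6=True, v7=False, v8=True, v9=True, v10=True, v11=True, v12=True, v13=True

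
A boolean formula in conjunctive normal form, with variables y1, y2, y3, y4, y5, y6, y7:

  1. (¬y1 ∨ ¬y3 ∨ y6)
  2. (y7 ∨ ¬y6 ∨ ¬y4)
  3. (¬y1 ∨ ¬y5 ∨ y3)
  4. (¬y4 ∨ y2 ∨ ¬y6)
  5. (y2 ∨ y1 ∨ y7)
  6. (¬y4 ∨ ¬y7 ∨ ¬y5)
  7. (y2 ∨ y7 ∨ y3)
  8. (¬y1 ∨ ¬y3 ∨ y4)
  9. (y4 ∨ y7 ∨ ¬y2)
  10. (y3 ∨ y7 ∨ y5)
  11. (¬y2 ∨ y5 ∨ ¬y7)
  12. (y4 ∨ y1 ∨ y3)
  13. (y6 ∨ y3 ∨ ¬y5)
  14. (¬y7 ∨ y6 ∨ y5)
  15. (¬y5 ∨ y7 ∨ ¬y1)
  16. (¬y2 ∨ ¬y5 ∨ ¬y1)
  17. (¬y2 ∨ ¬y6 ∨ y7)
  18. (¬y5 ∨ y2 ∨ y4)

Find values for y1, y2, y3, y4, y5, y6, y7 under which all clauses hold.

y1=T, y2=F, y3=F, y4=F, y5=F, y6=T, y7=T

Check each clause:
  1. (y6 ∨ ¬y1 ∨ ¬y3) — ¬y3 is true.
  2. (y7 ∨ ¬y4 ∨ ¬y6) — ¬y4 is true.
  3. (¬y1 ∨ ¬y5 ∨ y3) — ¬y5 is true.
  4. (y2 ∨ ¬y4 ∨ ¬y6) — ¬y4 is true.
  5. (y2 ∨ y7 ∨ y1) — y1 is true.
  6. (¬y7 ∨ ¬y5 ∨ ¬y4) — ¬y5 is true.
  7. (y3 ∨ y2 ∨ y7) — y7 is true.
  8. (¬y3 ∨ ¬y1 ∨ y4) — ¬y3 is true.
  9. (¬y2 ∨ y7 ∨ y4) — ¬y2 is true.
  10. (y5 ∨ y3 ∨ y7) — y7 is true.
  11. (¬y7 ∨ y5 ∨ ¬y2) — ¬y2 is true.
  12. (y1 ∨ y4 ∨ y3) — y1 is true.
  13. (y6 ∨ ¬y5 ∨ y3) — y6 is true.
  14. (¬y7 ∨ y6 ∨ y5) — y6 is true.
  15. (¬y5 ∨ ¬y1 ∨ y7) — ¬y5 is true.
  16. (¬y5 ∨ ¬y1 ∨ ¬y2) — ¬y5 is true.
  17. (¬y6 ∨ ¬y2 ∨ y7) — ¬y2 is true.
  18. (y4 ∨ ¬y5 ∨ y2) — ¬y5 is true.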